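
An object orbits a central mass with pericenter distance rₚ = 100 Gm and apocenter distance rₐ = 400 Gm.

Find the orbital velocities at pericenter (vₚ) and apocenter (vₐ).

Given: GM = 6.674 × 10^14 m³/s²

Convert to SI: rₚ = 100 Gm = 1e+11 m; rₐ = 400 Gm = 4e+11 m.
Use the vis-viva equation v² = GM(2/r − 1/a) with a = (rₚ + rₐ)/2 = (1e+11 + 4e+11)/2 = 2.5e+11 m.
vₚ = √(GM · (2/rₚ − 1/a)) = √(6.674e+14 · (2/1e+11 − 1/2.5e+11)) m/s ≈ 103.3 m/s = 103.3 m/s.
vₐ = √(GM · (2/rₐ − 1/a)) = √(6.674e+14 · (2/4e+11 − 1/2.5e+11)) m/s ≈ 25.83 m/s = 25.83 m/s.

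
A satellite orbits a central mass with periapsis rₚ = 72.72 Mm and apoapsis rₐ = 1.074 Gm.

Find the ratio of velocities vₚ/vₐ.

Convert to SI: rₚ = 72.72 Mm = 7.272e+07 m; rₐ = 1.074 Gm = 1.074e+09 m.
Conservation of angular momentum gives rₚvₚ = rₐvₐ, so vₚ/vₐ = rₐ/rₚ.
vₚ/vₐ = 1.074e+09 / 7.272e+07 ≈ 14.77.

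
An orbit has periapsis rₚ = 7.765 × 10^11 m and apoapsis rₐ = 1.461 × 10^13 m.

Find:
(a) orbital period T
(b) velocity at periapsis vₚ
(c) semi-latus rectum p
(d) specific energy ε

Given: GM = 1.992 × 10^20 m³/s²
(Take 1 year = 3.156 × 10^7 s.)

(a) With a = (rₚ + rₐ)/2 = 7.69325e+12 m, T = 2π √(a³/GM) = 2π √((7.69325e+12)³/1.992e+20) s ≈ 9.499e+09 s
(b) With a = (rₚ + rₐ)/2 = 7.69325e+12 m, vₚ = √(GM (2/rₚ − 1/a)) = √(1.992e+20 · (2/7.765e+11 − 1/7.69325e+12)) m/s ≈ 2.207e+04 m/s
(c) From a = (rₚ + rₐ)/2 = 7.69325e+12 m and e = (rₐ − rₚ)/(rₐ + rₚ) = 0.899067, p = a(1 − e²) = 7.69325e+12 · (1 − (0.899067)²) ≈ 1.475e+12 m
(d) With a = (rₚ + rₐ)/2 = 7.69325e+12 m, ε = −GM/(2a) = −1.992e+20/(2 · 7.69325e+12) J/kg ≈ -1.295e+07 J/kg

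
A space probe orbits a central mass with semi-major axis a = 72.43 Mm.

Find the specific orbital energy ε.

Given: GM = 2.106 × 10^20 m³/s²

Convert to SI: a = 72.43 Mm = 7.243e+07 m.
ε = −GM / (2a).
ε = −2.106e+20 / (2 · 7.243e+07) J/kg ≈ -1.454e+12 J/kg = -1454 GJ/kg.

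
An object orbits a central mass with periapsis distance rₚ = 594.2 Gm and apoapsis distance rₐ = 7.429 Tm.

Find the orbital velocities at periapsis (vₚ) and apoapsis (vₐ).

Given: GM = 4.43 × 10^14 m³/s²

Convert to SI: rₚ = 594.2 Gm = 5.942e+11 m; rₐ = 7.429 Tm = 7.429e+12 m.
Use the vis-viva equation v² = GM(2/r − 1/a) with a = (rₚ + rₐ)/2 = (5.942e+11 + 7.429e+12)/2 = 4.0116e+12 m.
vₚ = √(GM · (2/rₚ − 1/a)) = √(4.43e+14 · (2/5.942e+11 − 1/4.0116e+12)) m/s ≈ 37.16 m/s = 37.16 m/s.
vₐ = √(GM · (2/rₐ − 1/a)) = √(4.43e+14 · (2/7.429e+12 − 1/4.0116e+12)) m/s ≈ 2.972 m/s = 2.972 m/s.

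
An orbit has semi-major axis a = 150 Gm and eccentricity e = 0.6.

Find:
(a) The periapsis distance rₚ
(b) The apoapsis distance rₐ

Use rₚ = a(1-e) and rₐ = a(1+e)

Convert to SI: a = 150 Gm = 1.5e+11 m.
(a) rₚ = a(1 − e) = 1.5e+11 · (1 − 0.6) = 1.5e+11 · 0.4 ≈ 6e+10 m = 60 Gm.
(b) rₐ = a(1 + e) = 1.5e+11 · (1 + 0.6) = 1.5e+11 · 1.6 ≈ 2.4e+11 m = 240 Gm.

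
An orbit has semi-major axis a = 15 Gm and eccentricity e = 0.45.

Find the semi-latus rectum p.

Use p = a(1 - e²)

Convert to SI: a = 15 Gm = 1.5e+10 m.
p = a (1 − e²).
p = 1.5e+10 · (1 − (0.45)²) = 1.5e+10 · 0.7975 ≈ 1.196e+10 m = 11.96 Gm.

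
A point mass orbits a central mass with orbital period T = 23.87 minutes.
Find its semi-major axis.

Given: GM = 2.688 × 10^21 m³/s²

Convert to SI: T = 23.87 minutes = 1432.2 s.
Invert Kepler's third law: a = (GM · T² / (4π²))^(1/3).
Substituting T = 1432.2 s and GM = 2.688e+21 m³/s²:
a = (2.688e+21 · (1432.2)² / (4π²))^(1/3) m
a ≈ 5.188e+08 m = 518.8 Mm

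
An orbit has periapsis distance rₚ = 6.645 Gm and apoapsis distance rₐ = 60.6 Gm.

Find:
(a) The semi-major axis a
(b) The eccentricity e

Convert to SI: rₚ = 6.645 Gm = 6.645e+09 m; rₐ = 60.6 Gm = 6.06e+10 m.
(a) a = (rₚ + rₐ) / 2 = (6.645e+09 + 6.06e+10) / 2 ≈ 3.362e+10 m = 33.62 Gm.
(b) e = (rₐ − rₚ) / (rₐ + rₚ) = (6.06e+10 − 6.645e+09) / (6.06e+10 + 6.645e+09) ≈ 0.8024.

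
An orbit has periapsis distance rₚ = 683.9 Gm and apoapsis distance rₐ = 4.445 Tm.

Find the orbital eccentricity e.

Convert to SI: rₚ = 683.9 Gm = 6.839e+11 m; rₐ = 4.445 Tm = 4.445e+12 m.
e = (rₐ − rₚ) / (rₐ + rₚ).
e = (4.445e+12 − 6.839e+11) / (4.445e+12 + 6.839e+11) = 3.7611e+12 / 5.1289e+12 ≈ 0.7333.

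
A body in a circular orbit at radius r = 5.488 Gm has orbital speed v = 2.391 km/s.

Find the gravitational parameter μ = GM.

Convert to SI: r = 5.488 Gm = 5.488e+09 m; v = 2.391 km/s = 2391 m/s.
For a circular orbit v² = GM/r, so GM = v² · r.
GM = (2391)² · 5.488e+09 m³/s² ≈ 3.137e+16 m³/s² = 3.137 × 10^16 m³/s².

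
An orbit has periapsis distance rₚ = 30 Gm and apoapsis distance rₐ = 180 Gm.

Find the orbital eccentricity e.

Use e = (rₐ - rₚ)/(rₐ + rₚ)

Convert to SI: rₚ = 30 Gm = 3e+10 m; rₐ = 180 Gm = 1.8e+11 m.
e = (rₐ − rₚ) / (rₐ + rₚ).
e = (1.8e+11 − 3e+10) / (1.8e+11 + 3e+10) = 1.5e+11 / 2.1e+11 ≈ 0.7143.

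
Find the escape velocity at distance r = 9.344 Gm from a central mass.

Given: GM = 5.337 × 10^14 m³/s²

Convert to SI: r = 9.344 Gm = 9.344e+09 m.
Escape velocity comes from setting total energy to zero: ½v² − GM/r = 0 ⇒ v_esc = √(2GM / r).
v_esc = √(2 · 5.337e+14 / 9.344e+09) m/s ≈ 338 m/s = 338 m/s.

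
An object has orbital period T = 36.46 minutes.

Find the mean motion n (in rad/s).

Convert to SI: T = 36.46 minutes = 2187.6 s.
n = 2π / T.
n = 2π / 2187.6 s ≈ 0.002872 rad/s.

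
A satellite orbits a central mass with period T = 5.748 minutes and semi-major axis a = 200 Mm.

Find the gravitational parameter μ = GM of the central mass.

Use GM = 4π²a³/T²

Convert to SI: T = 5.748 minutes = 344.88 s; a = 200 Mm = 2e+08 m.
GM = 4π² · a³ / T².
GM = 4π² · (2e+08)³ / (344.88)² m³/s² ≈ 2.655e+21 m³/s² = 2.655 × 10^21 m³/s².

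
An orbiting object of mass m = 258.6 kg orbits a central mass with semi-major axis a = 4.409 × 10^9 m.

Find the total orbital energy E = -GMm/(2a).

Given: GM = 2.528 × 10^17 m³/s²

E = −GMm / (2a).
E = −2.528e+17 · 258.6 / (2 · 4.409e+09) J ≈ -7.414e+09 J = -7.414 GJ.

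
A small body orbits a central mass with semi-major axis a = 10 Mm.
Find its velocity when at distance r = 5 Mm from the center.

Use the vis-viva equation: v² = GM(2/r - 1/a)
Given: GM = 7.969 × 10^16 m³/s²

Convert to SI: a = 10 Mm = 1e+07 m; r = 5 Mm = 5e+06 m.
Vis-viva: v = √(GM · (2/r − 1/a)).
2/r − 1/a = 2/5e+06 − 1/1e+07 = 3e-07 m⁻¹.
v = √(7.969e+16 · 3e-07) m/s ≈ 1.546e+05 m/s = 154.6 km/s.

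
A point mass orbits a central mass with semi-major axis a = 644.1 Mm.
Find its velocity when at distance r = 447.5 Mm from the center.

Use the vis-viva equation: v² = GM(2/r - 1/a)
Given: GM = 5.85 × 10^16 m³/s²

Convert to SI: a = 644.1 Mm = 6.441e+08 m; r = 447.5 Mm = 4.475e+08 m.
Vis-viva: v = √(GM · (2/r − 1/a)).
2/r − 1/a = 2/4.475e+08 − 1/6.441e+08 = 2.91672e-09 m⁻¹.
v = √(5.85e+16 · 2.91672e-09) m/s ≈ 1.306e+04 m/s = 13.06 km/s.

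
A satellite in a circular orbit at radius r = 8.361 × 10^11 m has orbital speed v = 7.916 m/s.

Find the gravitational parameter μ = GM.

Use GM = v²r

For a circular orbit v² = GM/r, so GM = v² · r.
GM = (7.916)² · 8.361e+11 m³/s² ≈ 5.239e+13 m³/s² = 5.239 × 10^13 m³/s².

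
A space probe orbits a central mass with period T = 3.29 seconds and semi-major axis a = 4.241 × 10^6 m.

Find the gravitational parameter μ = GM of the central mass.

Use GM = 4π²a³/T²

GM = 4π² · a³ / T².
GM = 4π² · (4.241e+06)³ / (3.29)² m³/s² ≈ 2.782e+20 m³/s² = 2.782 × 10^20 m³/s².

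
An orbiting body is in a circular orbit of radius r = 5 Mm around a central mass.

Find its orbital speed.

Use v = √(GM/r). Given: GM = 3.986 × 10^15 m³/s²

Convert to SI: r = 5 Mm = 5e+06 m.
For a circular orbit, gravity supplies the centripetal force, so v = √(GM / r).
v = √(3.986e+15 / 5e+06) m/s ≈ 2.823e+04 m/s = 28.23 km/s.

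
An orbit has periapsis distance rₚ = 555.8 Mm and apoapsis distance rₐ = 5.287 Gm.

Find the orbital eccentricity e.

Convert to SI: rₚ = 555.8 Mm = 5.558e+08 m; rₐ = 5.287 Gm = 5.287e+09 m.
e = (rₐ − rₚ) / (rₐ + rₚ).
e = (5.287e+09 − 5.558e+08) / (5.287e+09 + 5.558e+08) = 4.7312e+09 / 5.8428e+09 ≈ 0.8097.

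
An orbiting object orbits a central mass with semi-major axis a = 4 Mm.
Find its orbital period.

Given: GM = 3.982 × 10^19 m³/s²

Convert to SI: a = 4 Mm = 4e+06 m.
Kepler's third law: T = 2π √(a³ / GM).
Substituting a = 4e+06 m and GM = 3.982e+19 m³/s²:
T = 2π √((4e+06)³ / 3.982e+19) s
T ≈ 7.966 s = 7.966 seconds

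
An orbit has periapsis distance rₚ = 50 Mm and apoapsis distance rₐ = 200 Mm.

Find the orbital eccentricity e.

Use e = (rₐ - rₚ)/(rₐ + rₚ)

Convert to SI: rₚ = 50 Mm = 5e+07 m; rₐ = 200 Mm = 2e+08 m.
e = (rₐ − rₚ) / (rₐ + rₚ).
e = (2e+08 − 5e+07) / (2e+08 + 5e+07) = 1.5e+08 / 2.5e+08 ≈ 0.6.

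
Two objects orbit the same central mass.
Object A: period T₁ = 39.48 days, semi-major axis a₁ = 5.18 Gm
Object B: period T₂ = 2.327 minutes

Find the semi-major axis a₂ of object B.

Convert to SI: T₁ = 39.48 days = 3.41107e+06 s; a₁ = 5.18 Gm = 5.18e+09 m; T₂ = 2.327 minutes = 139.62 s.
Kepler's third law: (T₁/T₂)² = (a₁/a₂)³ ⇒ a₂ = a₁ · (T₂/T₁)^(2/3).
T₂/T₁ = 139.62 / 3.41107e+06 = 4.09314e-05.
a₂ = 5.18e+09 · (4.09314e-05)^(2/3) m ≈ 6.152e+06 m = 6.152 Mm.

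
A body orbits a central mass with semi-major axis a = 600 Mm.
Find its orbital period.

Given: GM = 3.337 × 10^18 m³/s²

Convert to SI: a = 600 Mm = 6e+08 m.
Kepler's third law: T = 2π √(a³ / GM).
Substituting a = 6e+08 m and GM = 3.337e+18 m³/s²:
T = 2π √((6e+08)³ / 3.337e+18) s
T ≈ 5.055e+04 s = 14.04 hours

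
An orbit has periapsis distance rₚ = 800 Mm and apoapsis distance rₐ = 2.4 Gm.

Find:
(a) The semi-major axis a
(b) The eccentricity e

Convert to SI: rₚ = 800 Mm = 8e+08 m; rₐ = 2.4 Gm = 2.4e+09 m.
(a) a = (rₚ + rₐ) / 2 = (8e+08 + 2.4e+09) / 2 ≈ 1.6e+09 m = 1.6 Gm.
(b) e = (rₐ − rₚ) / (rₐ + rₚ) = (2.4e+09 − 8e+08) / (2.4e+09 + 8e+08) ≈ 0.5.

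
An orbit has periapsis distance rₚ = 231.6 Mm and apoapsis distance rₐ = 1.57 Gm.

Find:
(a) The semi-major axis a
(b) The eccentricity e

Convert to SI: rₚ = 231.6 Mm = 2.316e+08 m; rₐ = 1.57 Gm = 1.57e+09 m.
(a) a = (rₚ + rₐ) / 2 = (2.316e+08 + 1.57e+09) / 2 ≈ 9.008e+08 m = 900.8 Mm.
(b) e = (rₐ − rₚ) / (rₐ + rₚ) = (1.57e+09 − 2.316e+08) / (1.57e+09 + 2.316e+08) ≈ 0.7429.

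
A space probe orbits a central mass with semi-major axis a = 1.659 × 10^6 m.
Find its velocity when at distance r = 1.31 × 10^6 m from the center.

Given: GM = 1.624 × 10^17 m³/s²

Vis-viva: v = √(GM · (2/r − 1/a)).
2/r − 1/a = 2/1.31e+06 − 1/1.659e+06 = 9.23945e-07 m⁻¹.
v = √(1.624e+17 · 9.23945e-07) m/s ≈ 3.874e+05 m/s = 387.4 km/s.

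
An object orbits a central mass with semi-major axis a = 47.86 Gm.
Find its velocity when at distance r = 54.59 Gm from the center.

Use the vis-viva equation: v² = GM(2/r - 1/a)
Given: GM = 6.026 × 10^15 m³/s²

Convert to SI: a = 47.86 Gm = 4.786e+10 m; r = 54.59 Gm = 5.459e+10 m.
Vis-viva: v = √(GM · (2/r − 1/a)).
2/r − 1/a = 2/5.459e+10 − 1/4.786e+10 = 1.57425e-11 m⁻¹.
v = √(6.026e+15 · 1.57425e-11) m/s ≈ 308 m/s = 308 m/s.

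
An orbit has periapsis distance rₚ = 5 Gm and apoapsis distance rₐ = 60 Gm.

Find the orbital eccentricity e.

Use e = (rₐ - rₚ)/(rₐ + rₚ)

Convert to SI: rₚ = 5 Gm = 5e+09 m; rₐ = 60 Gm = 6e+10 m.
e = (rₐ − rₚ) / (rₐ + rₚ).
e = (6e+10 − 5e+09) / (6e+10 + 5e+09) = 5.5e+10 / 6.5e+10 ≈ 0.8462.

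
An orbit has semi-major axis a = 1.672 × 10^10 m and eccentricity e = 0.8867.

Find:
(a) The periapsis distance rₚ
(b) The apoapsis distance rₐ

(a) rₚ = a(1 − e) = 1.672e+10 · (1 − 0.8867) = 1.672e+10 · 0.1133 ≈ 1.894e+09 m = 1.894 × 10^9 m.
(b) rₐ = a(1 + e) = 1.672e+10 · (1 + 0.8867) = 1.672e+10 · 1.8867 ≈ 3.155e+10 m = 3.155 × 10^10 m.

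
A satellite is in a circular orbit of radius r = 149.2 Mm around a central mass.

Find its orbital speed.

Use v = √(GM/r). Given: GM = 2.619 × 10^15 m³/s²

Convert to SI: r = 149.2 Mm = 1.492e+08 m.
For a circular orbit, gravity supplies the centripetal force, so v = √(GM / r).
v = √(2.619e+15 / 1.492e+08) m/s ≈ 4190 m/s = 4.19 km/s.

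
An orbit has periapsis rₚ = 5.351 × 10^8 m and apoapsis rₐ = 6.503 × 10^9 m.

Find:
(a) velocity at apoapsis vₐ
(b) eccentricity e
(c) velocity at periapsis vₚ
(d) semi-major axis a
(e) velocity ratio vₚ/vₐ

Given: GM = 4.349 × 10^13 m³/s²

(a) With a = (rₚ + rₐ)/2 = 3.51905e+09 m, vₐ = √(GM (2/rₐ − 1/a)) = √(4.349e+13 · (2/6.503e+09 − 1/3.51905e+09)) m/s ≈ 31.89 m/s
(b) e = (rₐ − rₚ)/(rₐ + rₚ) = (6.503e+09 − 5.351e+08)/(6.503e+09 + 5.351e+08) ≈ 0.8479
(c) With a = (rₚ + rₐ)/2 = 3.51905e+09 m, vₚ = √(GM (2/rₚ − 1/a)) = √(4.349e+13 · (2/5.351e+08 − 1/3.51905e+09)) m/s ≈ 387.5 m/s
(d) a = (rₚ + rₐ)/2 = (5.351e+08 + 6.503e+09)/2 ≈ 3.519e+09 m
(e) Conservation of angular momentum (rₚvₚ = rₐvₐ) gives vₚ/vₐ = rₐ/rₚ = 6.503e+09/5.351e+08 ≈ 12.15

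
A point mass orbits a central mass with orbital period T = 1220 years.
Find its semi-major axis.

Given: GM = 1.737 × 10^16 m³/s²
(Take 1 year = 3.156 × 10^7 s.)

Convert to SI: T = 1220 years = 3.85032e+10 s.
Invert Kepler's third law: a = (GM · T² / (4π²))^(1/3).
Substituting T = 3.85032e+10 s and GM = 1.737e+16 m³/s²:
a = (1.737e+16 · (3.85032e+10)² / (4π²))^(1/3) m
a ≈ 8.673e+11 m = 867.3 Gm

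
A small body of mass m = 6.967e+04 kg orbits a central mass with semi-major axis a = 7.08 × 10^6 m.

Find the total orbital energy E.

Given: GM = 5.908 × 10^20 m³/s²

E = −GMm / (2a).
E = −5.908e+20 · 6.967e+04 / (2 · 7.08e+06) J ≈ -2.907e+18 J = -2.907 EJ.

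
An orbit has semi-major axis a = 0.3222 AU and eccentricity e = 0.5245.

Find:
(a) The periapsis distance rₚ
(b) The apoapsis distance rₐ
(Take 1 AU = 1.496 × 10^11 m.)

Convert to SI: a = 0.3222 AU = 4.82011e+10 m.
(a) rₚ = a(1 − e) = 4.82011e+10 · (1 − 0.5245) = 4.82011e+10 · 0.4755 ≈ 2.292e+10 m = 0.1532 AU.
(b) rₐ = a(1 + e) = 4.82011e+10 · (1 + 0.5245) = 4.82011e+10 · 1.5245 ≈ 7.348e+10 m = 0.4912 AU.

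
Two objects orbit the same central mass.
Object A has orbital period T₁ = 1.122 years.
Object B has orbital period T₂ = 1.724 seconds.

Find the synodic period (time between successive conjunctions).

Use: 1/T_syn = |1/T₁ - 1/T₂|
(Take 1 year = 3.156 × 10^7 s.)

Convert to SI: T₁ = 1.122 years = 3.54103e+07 s.
T_syn = |T₁ · T₂ / (T₁ − T₂)|.
T_syn = |3.54103e+07 · 1.724 / (3.54103e+07 − 1.724)| s ≈ 1.724 s = 1.724 seconds.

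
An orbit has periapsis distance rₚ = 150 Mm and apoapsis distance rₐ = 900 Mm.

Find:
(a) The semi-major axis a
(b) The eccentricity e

Convert to SI: rₚ = 150 Mm = 1.5e+08 m; rₐ = 900 Mm = 9e+08 m.
(a) a = (rₚ + rₐ) / 2 = (1.5e+08 + 9e+08) / 2 ≈ 5.25e+08 m = 525 Mm.
(b) e = (rₐ − rₚ) / (rₐ + rₚ) = (9e+08 − 1.5e+08) / (9e+08 + 1.5e+08) ≈ 0.7143.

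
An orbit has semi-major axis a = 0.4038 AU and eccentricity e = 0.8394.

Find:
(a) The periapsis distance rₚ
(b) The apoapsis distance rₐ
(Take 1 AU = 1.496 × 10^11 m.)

Convert to SI: a = 0.4038 AU = 6.04085e+10 m.
(a) rₚ = a(1 − e) = 6.04085e+10 · (1 − 0.8394) = 6.04085e+10 · 0.1606 ≈ 9.702e+09 m = 0.06485 AU.
(b) rₐ = a(1 + e) = 6.04085e+10 · (1 + 0.8394) = 6.04085e+10 · 1.8394 ≈ 1.111e+11 m = 0.7427 AU.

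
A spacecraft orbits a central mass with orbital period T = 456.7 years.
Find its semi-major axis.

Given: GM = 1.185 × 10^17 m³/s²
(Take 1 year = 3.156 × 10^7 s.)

Convert to SI: T = 456.7 years = 1.44135e+10 s.
Invert Kepler's third law: a = (GM · T² / (4π²))^(1/3).
Substituting T = 1.44135e+10 s and GM = 1.185e+17 m³/s²:
a = (1.185e+17 · (1.44135e+10)² / (4π²))^(1/3) m
a ≈ 8.543e+11 m = 854.3 Gm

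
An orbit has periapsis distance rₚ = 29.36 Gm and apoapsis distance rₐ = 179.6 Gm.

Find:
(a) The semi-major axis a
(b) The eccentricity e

Convert to SI: rₚ = 29.36 Gm = 2.936e+10 m; rₐ = 179.6 Gm = 1.796e+11 m.
(a) a = (rₚ + rₐ) / 2 = (2.936e+10 + 1.796e+11) / 2 ≈ 1.045e+11 m = 104.5 Gm.
(b) e = (rₐ − rₚ) / (rₐ + rₚ) = (1.796e+11 − 2.936e+10) / (1.796e+11 + 2.936e+10) ≈ 0.719.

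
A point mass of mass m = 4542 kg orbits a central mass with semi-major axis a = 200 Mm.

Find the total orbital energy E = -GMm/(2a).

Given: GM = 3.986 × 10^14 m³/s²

Convert to SI: a = 200 Mm = 2e+08 m.
E = −GMm / (2a).
E = −3.986e+14 · 4542 / (2 · 2e+08) J ≈ -4.526e+09 J = -4.526 GJ.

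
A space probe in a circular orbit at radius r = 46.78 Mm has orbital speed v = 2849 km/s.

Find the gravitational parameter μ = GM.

Convert to SI: r = 46.78 Mm = 4.678e+07 m; v = 2849 km/s = 2.849e+06 m/s.
For a circular orbit v² = GM/r, so GM = v² · r.
GM = (2.849e+06)² · 4.678e+07 m³/s² ≈ 3.797e+20 m³/s² = 3.797 × 10^20 m³/s².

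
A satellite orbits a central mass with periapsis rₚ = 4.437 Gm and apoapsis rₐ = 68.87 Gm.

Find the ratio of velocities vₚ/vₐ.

Convert to SI: rₚ = 4.437 Gm = 4.437e+09 m; rₐ = 68.87 Gm = 6.887e+10 m.
Conservation of angular momentum gives rₚvₚ = rₐvₐ, so vₚ/vₐ = rₐ/rₚ.
vₚ/vₐ = 6.887e+10 / 4.437e+09 ≈ 15.52.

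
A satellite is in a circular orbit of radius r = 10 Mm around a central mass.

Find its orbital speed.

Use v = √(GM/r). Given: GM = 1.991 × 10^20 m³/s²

Convert to SI: r = 10 Mm = 1e+07 m.
For a circular orbit, gravity supplies the centripetal force, so v = √(GM / r).
v = √(1.991e+20 / 1e+07) m/s ≈ 4.462e+06 m/s = 4462 km/s.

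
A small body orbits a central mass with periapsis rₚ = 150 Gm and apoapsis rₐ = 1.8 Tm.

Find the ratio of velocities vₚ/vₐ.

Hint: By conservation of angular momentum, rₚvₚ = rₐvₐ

Convert to SI: rₚ = 150 Gm = 1.5e+11 m; rₐ = 1.8 Tm = 1.8e+12 m.
Conservation of angular momentum gives rₚvₚ = rₐvₐ, so vₚ/vₐ = rₐ/rₚ.
vₚ/vₐ = 1.8e+12 / 1.5e+11 ≈ 12.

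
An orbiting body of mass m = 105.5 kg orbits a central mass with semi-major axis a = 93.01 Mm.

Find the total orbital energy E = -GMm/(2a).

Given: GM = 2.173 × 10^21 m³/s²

Convert to SI: a = 93.01 Mm = 9.301e+07 m.
E = −GMm / (2a).
E = −2.173e+21 · 105.5 / (2 · 9.301e+07) J ≈ -1.232e+15 J = -1.232 PJ.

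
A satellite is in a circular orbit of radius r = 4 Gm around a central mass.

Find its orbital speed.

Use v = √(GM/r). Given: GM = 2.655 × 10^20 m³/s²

Convert to SI: r = 4 Gm = 4e+09 m.
For a circular orbit, gravity supplies the centripetal force, so v = √(GM / r).
v = √(2.655e+20 / 4e+09) m/s ≈ 2.576e+05 m/s = 257.6 km/s.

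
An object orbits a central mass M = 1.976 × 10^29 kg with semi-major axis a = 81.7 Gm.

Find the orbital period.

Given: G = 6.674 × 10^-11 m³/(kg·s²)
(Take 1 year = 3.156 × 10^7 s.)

Convert to SI: a = 81.7 Gm = 8.17e+10 m.
GM = G · M = 6.674e-11 · 1.976e+29 = 1.31878e+19 m³/s².
Kepler's third law: T = 2π √(a³ / GM).
Substituting a = 8.17e+10 m and GM = 1.31878e+19 m³/s²:
T = 2π √((8.17e+10)³ / 1.31878e+19) s
T ≈ 4.04e+07 s = 1.28 years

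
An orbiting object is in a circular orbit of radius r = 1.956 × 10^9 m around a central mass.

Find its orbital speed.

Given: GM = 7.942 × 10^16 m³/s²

For a circular orbit, gravity supplies the centripetal force, so v = √(GM / r).
v = √(7.942e+16 / 1.956e+09) m/s ≈ 6372 m/s = 6.372 km/s.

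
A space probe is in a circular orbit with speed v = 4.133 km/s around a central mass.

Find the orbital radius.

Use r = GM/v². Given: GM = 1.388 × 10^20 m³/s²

Convert to SI: v = 4.133 km/s = 4133 m/s.
For a circular orbit, v² = GM / r, so r = GM / v².
r = 1.388e+20 / (4133)² m ≈ 8.126e+12 m = 8.126 Tm.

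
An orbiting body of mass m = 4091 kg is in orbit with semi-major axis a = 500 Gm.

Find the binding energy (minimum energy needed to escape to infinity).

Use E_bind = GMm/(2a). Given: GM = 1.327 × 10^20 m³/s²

Convert to SI: a = 500 Gm = 5e+11 m.
Total orbital energy is E = −GMm/(2a); binding energy is E_bind = −E = GMm/(2a).
E_bind = 1.327e+20 · 4091 / (2 · 5e+11) J ≈ 5.429e+11 J = 542.9 GJ.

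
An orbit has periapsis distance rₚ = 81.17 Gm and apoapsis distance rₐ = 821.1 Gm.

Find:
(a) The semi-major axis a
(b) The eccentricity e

Convert to SI: rₚ = 81.17 Gm = 8.117e+10 m; rₐ = 821.1 Gm = 8.211e+11 m.
(a) a = (rₚ + rₐ) / 2 = (8.117e+10 + 8.211e+11) / 2 ≈ 4.511e+11 m = 451.1 Gm.
(b) e = (rₐ − rₚ) / (rₐ + rₚ) = (8.211e+11 − 8.117e+10) / (8.211e+11 + 8.117e+10) ≈ 0.8201.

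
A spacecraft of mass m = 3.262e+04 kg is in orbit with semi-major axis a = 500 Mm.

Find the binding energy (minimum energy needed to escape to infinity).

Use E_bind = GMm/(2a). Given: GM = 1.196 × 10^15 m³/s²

Convert to SI: a = 500 Mm = 5e+08 m.
Total orbital energy is E = −GMm/(2a); binding energy is E_bind = −E = GMm/(2a).
E_bind = 1.196e+15 · 3.262e+04 / (2 · 5e+08) J ≈ 3.901e+10 J = 39.01 GJ.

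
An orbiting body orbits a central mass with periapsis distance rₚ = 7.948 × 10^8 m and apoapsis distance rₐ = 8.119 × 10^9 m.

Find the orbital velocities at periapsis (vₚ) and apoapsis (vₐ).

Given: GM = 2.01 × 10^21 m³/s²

Use the vis-viva equation v² = GM(2/r − 1/a) with a = (rₚ + rₐ)/2 = (7.948e+08 + 8.119e+09)/2 = 4.4569e+09 m.
vₚ = √(GM · (2/rₚ − 1/a)) = √(2.01e+21 · (2/7.948e+08 − 1/4.4569e+09)) m/s ≈ 2.146e+06 m/s = 2146 km/s.
vₐ = √(GM · (2/rₐ − 1/a)) = √(2.01e+21 · (2/8.119e+09 − 1/4.4569e+09)) m/s ≈ 2.101e+05 m/s = 210.1 km/s.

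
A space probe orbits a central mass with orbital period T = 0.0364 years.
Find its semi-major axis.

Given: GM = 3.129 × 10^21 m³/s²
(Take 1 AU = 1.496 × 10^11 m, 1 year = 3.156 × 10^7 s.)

Convert to SI: T = 0.0364 years = 1.14878e+06 s.
Invert Kepler's third law: a = (GM · T² / (4π²))^(1/3).
Substituting T = 1.14878e+06 s and GM = 3.129e+21 m³/s²:
a = (3.129e+21 · (1.14878e+06)² / (4π²))^(1/3) m
a ≈ 4.712e+10 m = 0.315 AU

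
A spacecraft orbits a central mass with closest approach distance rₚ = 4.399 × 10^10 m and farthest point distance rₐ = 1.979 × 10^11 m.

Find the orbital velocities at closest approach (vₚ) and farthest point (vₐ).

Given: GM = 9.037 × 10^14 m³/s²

Use the vis-viva equation v² = GM(2/r − 1/a) with a = (rₚ + rₐ)/2 = (4.399e+10 + 1.979e+11)/2 = 1.20945e+11 m.
vₚ = √(GM · (2/rₚ − 1/a)) = √(9.037e+14 · (2/4.399e+10 − 1/1.20945e+11)) m/s ≈ 183.3 m/s = 183.3 m/s.
vₐ = √(GM · (2/rₐ − 1/a)) = √(9.037e+14 · (2/1.979e+11 − 1/1.20945e+11)) m/s ≈ 40.75 m/s = 40.75 m/s.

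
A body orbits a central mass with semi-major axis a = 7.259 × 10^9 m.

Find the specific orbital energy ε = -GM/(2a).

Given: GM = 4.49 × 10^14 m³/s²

ε = −GM / (2a).
ε = −4.49e+14 / (2 · 7.259e+09) J/kg ≈ -3.093e+04 J/kg = -30.93 kJ/kg.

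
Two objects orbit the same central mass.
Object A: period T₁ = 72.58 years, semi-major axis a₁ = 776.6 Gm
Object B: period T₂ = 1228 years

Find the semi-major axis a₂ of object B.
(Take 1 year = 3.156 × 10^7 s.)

Convert to SI: T₁ = 72.58 years = 2.29062e+09 s; a₁ = 776.6 Gm = 7.766e+11 m; T₂ = 1228 years = 3.87557e+10 s.
Kepler's third law: (T₁/T₂)² = (a₁/a₂)³ ⇒ a₂ = a₁ · (T₂/T₁)^(2/3).
T₂/T₁ = 3.87557e+10 / 2.29062e+09 = 16.9193.
a₂ = 7.766e+11 · (16.9193)^(2/3) m ≈ 5.118e+12 m = 5.118 Tm.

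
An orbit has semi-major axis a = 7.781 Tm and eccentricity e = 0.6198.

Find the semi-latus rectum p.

Convert to SI: a = 7.781 Tm = 7.781e+12 m.
p = a (1 − e²).
p = 7.781e+12 · (1 − (0.6198)²) = 7.781e+12 · 0.615848 ≈ 4.792e+12 m = 4.792 Tm.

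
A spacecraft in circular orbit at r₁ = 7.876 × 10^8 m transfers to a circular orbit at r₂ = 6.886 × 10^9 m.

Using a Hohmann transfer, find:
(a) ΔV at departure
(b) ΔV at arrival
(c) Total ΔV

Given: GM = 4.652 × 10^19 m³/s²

Transfer semi-major axis: a_t = (r₁ + r₂)/2 = (7.876e+08 + 6.886e+09)/2 = 3.8368e+09 m.
Circular speeds: v₁ = √(GM/r₁) = 243034 m/s, v₂ = √(GM/r₂) = 82193.3 m/s.
Transfer speeds (vis-viva v² = GM(2/r − 1/a_t)): v₁ᵗ = 325586 m/s, v₂ᵗ = 37239.6 m/s.
(a) ΔV₁ = |v₁ᵗ − v₁| ≈ 8.255e+04 m/s = 82.55 km/s.
(b) ΔV₂ = |v₂ − v₂ᵗ| ≈ 4.495e+04 m/s = 44.95 km/s.
(c) ΔV_total = ΔV₁ + ΔV₂ ≈ 1.275e+05 m/s = 127.5 km/s.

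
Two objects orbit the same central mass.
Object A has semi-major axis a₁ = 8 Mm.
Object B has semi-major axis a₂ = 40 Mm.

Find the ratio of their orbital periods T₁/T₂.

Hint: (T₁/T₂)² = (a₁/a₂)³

Convert to SI: a₁ = 8 Mm = 8e+06 m; a₂ = 40 Mm = 4e+07 m.
From Kepler's third law, (T₁/T₂)² = (a₁/a₂)³, so T₁/T₂ = (a₁/a₂)^(3/2).
a₁/a₂ = 8e+06 / 4e+07 = 0.2.
T₁/T₂ = (0.2)^(3/2) ≈ 0.08944.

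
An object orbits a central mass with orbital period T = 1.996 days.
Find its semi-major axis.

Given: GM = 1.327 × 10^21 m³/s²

Convert to SI: T = 1.996 days = 172454 s.
Invert Kepler's third law: a = (GM · T² / (4π²))^(1/3).
Substituting T = 172454 s and GM = 1.327e+21 m³/s²:
a = (1.327e+21 · (172454)² / (4π²))^(1/3) m
a ≈ 9.999e+09 m = 9.999 Gm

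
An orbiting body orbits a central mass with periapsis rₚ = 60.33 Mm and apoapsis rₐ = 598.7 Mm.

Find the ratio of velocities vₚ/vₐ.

Convert to SI: rₚ = 60.33 Mm = 6.033e+07 m; rₐ = 598.7 Mm = 5.987e+08 m.
Conservation of angular momentum gives rₚvₚ = rₐvₐ, so vₚ/vₐ = rₐ/rₚ.
vₚ/vₐ = 5.987e+08 / 6.033e+07 ≈ 9.924.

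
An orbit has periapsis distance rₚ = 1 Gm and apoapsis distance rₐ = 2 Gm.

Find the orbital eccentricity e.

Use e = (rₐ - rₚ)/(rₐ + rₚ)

Convert to SI: rₚ = 1 Gm = 1e+09 m; rₐ = 2 Gm = 2e+09 m.
e = (rₐ − rₚ) / (rₐ + rₚ).
e = (2e+09 − 1e+09) / (2e+09 + 1e+09) = 1e+09 / 3e+09 ≈ 0.3333.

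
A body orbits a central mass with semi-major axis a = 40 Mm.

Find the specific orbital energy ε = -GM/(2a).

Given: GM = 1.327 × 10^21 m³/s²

Convert to SI: a = 40 Mm = 4e+07 m.
ε = −GM / (2a).
ε = −1.327e+21 / (2 · 4e+07) J/kg ≈ -1.659e+13 J/kg = -1.659e+04 GJ/kg.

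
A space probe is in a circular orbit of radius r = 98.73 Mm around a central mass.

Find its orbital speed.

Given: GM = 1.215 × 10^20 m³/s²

Convert to SI: r = 98.73 Mm = 9.873e+07 m.
For a circular orbit, gravity supplies the centripetal force, so v = √(GM / r).
v = √(1.215e+20 / 9.873e+07) m/s ≈ 1.109e+06 m/s = 1109 km/s.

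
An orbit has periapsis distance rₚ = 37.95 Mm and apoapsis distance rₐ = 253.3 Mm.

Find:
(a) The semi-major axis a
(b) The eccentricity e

Convert to SI: rₚ = 37.95 Mm = 3.795e+07 m; rₐ = 253.3 Mm = 2.533e+08 m.
(a) a = (rₚ + rₐ) / 2 = (3.795e+07 + 2.533e+08) / 2 ≈ 1.456e+08 m = 145.6 Mm.
(b) e = (rₐ − rₚ) / (rₐ + rₚ) = (2.533e+08 − 3.795e+07) / (2.533e+08 + 3.795e+07) ≈ 0.7394.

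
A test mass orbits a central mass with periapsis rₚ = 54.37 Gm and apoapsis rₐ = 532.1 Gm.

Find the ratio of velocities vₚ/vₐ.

Convert to SI: rₚ = 54.37 Gm = 5.437e+10 m; rₐ = 532.1 Gm = 5.321e+11 m.
Conservation of angular momentum gives rₚvₚ = rₐvₐ, so vₚ/vₐ = rₐ/rₚ.
vₚ/vₐ = 5.321e+11 / 5.437e+10 ≈ 9.787.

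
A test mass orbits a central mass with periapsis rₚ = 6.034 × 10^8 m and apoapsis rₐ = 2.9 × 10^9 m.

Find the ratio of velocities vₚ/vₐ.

Conservation of angular momentum gives rₚvₚ = rₐvₐ, so vₚ/vₐ = rₐ/rₚ.
vₚ/vₐ = 2.9e+09 / 6.034e+08 ≈ 4.806.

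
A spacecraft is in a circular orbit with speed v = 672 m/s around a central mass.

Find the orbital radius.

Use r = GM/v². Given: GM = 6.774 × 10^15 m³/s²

For a circular orbit, v² = GM / r, so r = GM / v².
r = 6.774e+15 / (672)² m ≈ 1.5e+10 m = 15 Gm.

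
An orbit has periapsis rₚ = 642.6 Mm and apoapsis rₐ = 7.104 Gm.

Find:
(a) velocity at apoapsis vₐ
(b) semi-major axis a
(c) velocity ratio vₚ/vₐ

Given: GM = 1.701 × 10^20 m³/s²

Convert to SI: rₚ = 642.6 Mm = 6.426e+08 m; rₐ = 7.104 Gm = 7.104e+09 m.
(a) With a = (rₚ + rₐ)/2 = 3.8733e+09 m, vₐ = √(GM (2/rₐ − 1/a)) = √(1.701e+20 · (2/7.104e+09 − 1/3.8733e+09)) m/s ≈ 6.303e+04 m/s
(b) a = (rₚ + rₐ)/2 = (6.426e+08 + 7.104e+09)/2 ≈ 3.873e+09 m
(c) Conservation of angular momentum (rₚvₚ = rₐvₐ) gives vₚ/vₐ = rₐ/rₚ = 7.104e+09/6.426e+08 ≈ 11.06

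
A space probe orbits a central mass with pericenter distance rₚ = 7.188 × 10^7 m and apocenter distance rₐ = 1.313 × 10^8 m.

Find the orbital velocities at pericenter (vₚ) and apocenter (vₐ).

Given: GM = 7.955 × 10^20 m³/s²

Use the vis-viva equation v² = GM(2/r − 1/a) with a = (rₚ + rₐ)/2 = (7.188e+07 + 1.313e+08)/2 = 1.0159e+08 m.
vₚ = √(GM · (2/rₚ − 1/a)) = √(7.955e+20 · (2/7.188e+07 − 1/1.0159e+08)) m/s ≈ 3.782e+06 m/s = 3782 km/s.
vₐ = √(GM · (2/rₐ − 1/a)) = √(7.955e+20 · (2/1.313e+08 − 1/1.0159e+08)) m/s ≈ 2.07e+06 m/s = 2070 km/s.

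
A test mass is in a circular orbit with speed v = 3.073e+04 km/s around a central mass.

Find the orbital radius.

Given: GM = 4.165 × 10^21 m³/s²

Convert to SI: v = 3.073e+04 km/s = 3.073e+07 m/s.
For a circular orbit, v² = GM / r, so r = GM / v².
r = 4.165e+21 / (3.073e+07)² m ≈ 4.411e+06 m = 4.411 Mm.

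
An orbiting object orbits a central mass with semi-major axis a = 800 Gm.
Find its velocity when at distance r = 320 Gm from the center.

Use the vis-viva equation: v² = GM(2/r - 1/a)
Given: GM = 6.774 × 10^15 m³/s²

Convert to SI: a = 800 Gm = 8e+11 m; r = 320 Gm = 3.2e+11 m.
Vis-viva: v = √(GM · (2/r − 1/a)).
2/r − 1/a = 2/3.2e+11 − 1/8e+11 = 5e-12 m⁻¹.
v = √(6.774e+15 · 5e-12) m/s ≈ 184 m/s = 184 m/s.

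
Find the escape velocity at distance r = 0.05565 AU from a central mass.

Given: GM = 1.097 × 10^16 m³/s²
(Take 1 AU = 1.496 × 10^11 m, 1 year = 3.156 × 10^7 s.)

Convert to SI: r = 0.05565 AU = 8.32524e+09 m.
Escape velocity comes from setting total energy to zero: ½v² − GM/r = 0 ⇒ v_esc = √(2GM / r).
v_esc = √(2 · 1.097e+16 / 8.32524e+09) m/s ≈ 1623 m/s = 0.3425 AU/year.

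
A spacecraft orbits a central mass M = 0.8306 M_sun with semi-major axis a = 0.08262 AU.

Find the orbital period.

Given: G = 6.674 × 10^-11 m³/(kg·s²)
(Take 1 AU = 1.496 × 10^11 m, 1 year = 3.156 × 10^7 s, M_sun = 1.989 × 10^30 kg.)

Convert to SI: a = 0.08262 AU = 1.236e+10 m; M = 0.8306 M_sun = 1.65206e+30 kg.
GM = G · M = 6.674e-11 · 1.65206e+30 = 1.10259e+20 m³/s².
Kepler's third law: T = 2π √(a³ / GM).
Substituting a = 1.236e+10 m and GM = 1.10259e+20 m³/s²:
T = 2π √((1.236e+10)³ / 1.10259e+20) s
T ≈ 8.222e+05 s = 0.02605 years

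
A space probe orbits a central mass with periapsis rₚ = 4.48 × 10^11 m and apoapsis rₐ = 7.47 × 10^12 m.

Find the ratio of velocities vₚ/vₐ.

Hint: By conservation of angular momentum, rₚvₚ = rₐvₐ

Conservation of angular momentum gives rₚvₚ = rₐvₐ, so vₚ/vₐ = rₐ/rₚ.
vₚ/vₐ = 7.47e+12 / 4.48e+11 ≈ 16.67.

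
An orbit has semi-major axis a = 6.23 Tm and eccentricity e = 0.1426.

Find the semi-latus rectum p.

Convert to SI: a = 6.23 Tm = 6.23e+12 m.
p = a (1 − e²).
p = 6.23e+12 · (1 − (0.1426)²) = 6.23e+12 · 0.979665 ≈ 6.103e+12 m = 6.103 Tm.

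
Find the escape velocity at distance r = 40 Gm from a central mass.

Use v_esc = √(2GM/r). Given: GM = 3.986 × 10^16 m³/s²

Convert to SI: r = 40 Gm = 4e+10 m.
Escape velocity comes from setting total energy to zero: ½v² − GM/r = 0 ⇒ v_esc = √(2GM / r).
v_esc = √(2 · 3.986e+16 / 4e+10) m/s ≈ 1412 m/s = 1.412 km/s.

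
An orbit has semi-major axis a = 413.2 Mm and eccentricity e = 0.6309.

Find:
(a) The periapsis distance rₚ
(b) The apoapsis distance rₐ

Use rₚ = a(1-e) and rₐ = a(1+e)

Convert to SI: a = 413.2 Mm = 4.132e+08 m.
(a) rₚ = a(1 − e) = 4.132e+08 · (1 − 0.6309) = 4.132e+08 · 0.3691 ≈ 1.525e+08 m = 152.5 Mm.
(b) rₐ = a(1 + e) = 4.132e+08 · (1 + 0.6309) = 4.132e+08 · 1.6309 ≈ 6.739e+08 m = 673.9 Mm.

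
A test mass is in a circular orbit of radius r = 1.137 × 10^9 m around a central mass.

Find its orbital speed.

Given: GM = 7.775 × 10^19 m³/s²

For a circular orbit, gravity supplies the centripetal force, so v = √(GM / r).
v = √(7.775e+19 / 1.137e+09) m/s ≈ 2.615e+05 m/s = 261.5 km/s.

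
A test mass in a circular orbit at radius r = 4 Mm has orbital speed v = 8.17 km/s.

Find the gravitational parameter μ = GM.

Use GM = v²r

Convert to SI: r = 4 Mm = 4e+06 m; v = 8.17 km/s = 8170 m/s.
For a circular orbit v² = GM/r, so GM = v² · r.
GM = (8170)² · 4e+06 m³/s² ≈ 2.67e+14 m³/s² = 2.67 × 10^14 m³/s².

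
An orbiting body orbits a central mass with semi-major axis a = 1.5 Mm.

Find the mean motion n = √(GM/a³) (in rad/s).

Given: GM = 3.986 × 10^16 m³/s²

Convert to SI: a = 1.5 Mm = 1.5e+06 m.
n = √(GM / a³).
n = √(3.986e+16 / (1.5e+06)³) rad/s ≈ 0.1087 rad/s.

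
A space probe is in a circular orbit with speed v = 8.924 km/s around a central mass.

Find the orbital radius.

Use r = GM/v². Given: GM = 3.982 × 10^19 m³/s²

Convert to SI: v = 8.924 km/s = 8924 m/s.
For a circular orbit, v² = GM / r, so r = GM / v².
r = 3.982e+19 / (8924)² m ≈ 5e+11 m = 500 Gm.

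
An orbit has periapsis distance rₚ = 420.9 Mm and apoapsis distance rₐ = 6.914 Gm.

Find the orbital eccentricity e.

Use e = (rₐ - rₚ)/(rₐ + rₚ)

Convert to SI: rₚ = 420.9 Mm = 4.209e+08 m; rₐ = 6.914 Gm = 6.914e+09 m.
e = (rₐ − rₚ) / (rₐ + rₚ).
e = (6.914e+09 − 4.209e+08) / (6.914e+09 + 4.209e+08) = 6.4931e+09 / 7.3349e+09 ≈ 0.8852.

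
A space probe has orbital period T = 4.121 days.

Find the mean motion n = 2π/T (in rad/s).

Convert to SI: T = 4.121 days = 356054 s.
n = 2π / T.
n = 2π / 356054 s ≈ 1.765e-05 rad/s.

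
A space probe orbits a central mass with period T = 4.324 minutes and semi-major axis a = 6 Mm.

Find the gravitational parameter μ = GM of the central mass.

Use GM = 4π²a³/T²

Convert to SI: T = 4.324 minutes = 259.44 s; a = 6 Mm = 6e+06 m.
GM = 4π² · a³ / T².
GM = 4π² · (6e+06)³ / (259.44)² m³/s² ≈ 1.267e+17 m³/s² = 1.267 × 10^17 m³/s².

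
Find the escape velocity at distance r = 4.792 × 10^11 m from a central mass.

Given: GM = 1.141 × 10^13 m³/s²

Escape velocity comes from setting total energy to zero: ½v² − GM/r = 0 ⇒ v_esc = √(2GM / r).
v_esc = √(2 · 1.141e+13 / 4.792e+11) m/s ≈ 6.901 m/s = 6.901 m/s.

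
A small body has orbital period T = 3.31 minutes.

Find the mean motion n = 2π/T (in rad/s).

Convert to SI: T = 3.31 minutes = 198.6 s.
n = 2π / T.
n = 2π / 198.6 s ≈ 0.03164 rad/s.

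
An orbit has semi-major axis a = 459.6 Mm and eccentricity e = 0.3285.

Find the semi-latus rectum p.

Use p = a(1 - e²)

Convert to SI: a = 459.6 Mm = 4.596e+08 m.
p = a (1 − e²).
p = 4.596e+08 · (1 − (0.3285)²) = 4.596e+08 · 0.892088 ≈ 4.1e+08 m = 410 Mm.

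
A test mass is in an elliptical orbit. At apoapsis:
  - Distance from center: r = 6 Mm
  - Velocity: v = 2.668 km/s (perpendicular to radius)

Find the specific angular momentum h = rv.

Convert to SI: r = 6 Mm = 6e+06 m; v = 2.668 km/s = 2668 m/s.
With v perpendicular to r, h = r · v.
h = 6e+06 · 2668 m²/s ≈ 1.601e+10 m²/s.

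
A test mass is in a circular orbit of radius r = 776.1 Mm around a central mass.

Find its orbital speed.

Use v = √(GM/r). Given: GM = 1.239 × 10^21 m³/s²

Convert to SI: r = 776.1 Mm = 7.761e+08 m.
For a circular orbit, gravity supplies the centripetal force, so v = √(GM / r).
v = √(1.239e+21 / 7.761e+08) m/s ≈ 1.264e+06 m/s = 1264 km/s.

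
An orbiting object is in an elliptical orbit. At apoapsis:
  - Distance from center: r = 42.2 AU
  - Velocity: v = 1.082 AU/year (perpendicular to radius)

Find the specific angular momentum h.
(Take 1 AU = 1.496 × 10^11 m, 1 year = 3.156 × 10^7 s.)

Convert to SI: r = 42.2 AU = 6.31312e+12 m; v = 1.082 AU/year = 5128.87 m/s.
With v perpendicular to r, h = r · v.
h = 6.31312e+12 · 5128.87 m²/s ≈ 3.238e+16 m²/s.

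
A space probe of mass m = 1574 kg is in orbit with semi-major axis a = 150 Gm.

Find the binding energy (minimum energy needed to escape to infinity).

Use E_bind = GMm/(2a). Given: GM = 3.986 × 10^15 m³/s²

Convert to SI: a = 150 Gm = 1.5e+11 m.
Total orbital energy is E = −GMm/(2a); binding energy is E_bind = −E = GMm/(2a).
E_bind = 3.986e+15 · 1574 / (2 · 1.5e+11) J ≈ 2.091e+07 J = 20.91 MJ.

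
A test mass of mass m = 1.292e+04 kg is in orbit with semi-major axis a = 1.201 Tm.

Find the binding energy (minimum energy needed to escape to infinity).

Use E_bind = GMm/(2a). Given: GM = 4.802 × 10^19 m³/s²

Convert to SI: a = 1.201 Tm = 1.201e+12 m.
Total orbital energy is E = −GMm/(2a); binding energy is E_bind = −E = GMm/(2a).
E_bind = 4.802e+19 · 1.292e+04 / (2 · 1.201e+12) J ≈ 2.583e+11 J = 258.3 GJ.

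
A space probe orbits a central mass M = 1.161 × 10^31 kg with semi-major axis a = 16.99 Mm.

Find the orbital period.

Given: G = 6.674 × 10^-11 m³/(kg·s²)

Convert to SI: a = 16.99 Mm = 1.699e+07 m.
GM = G · M = 6.674e-11 · 1.161e+31 = 7.74851e+20 m³/s².
Kepler's third law: T = 2π √(a³ / GM).
Substituting a = 1.699e+07 m and GM = 7.74851e+20 m³/s²:
T = 2π √((1.699e+07)³ / 7.74851e+20) s
T ≈ 15.81 s = 15.81 seconds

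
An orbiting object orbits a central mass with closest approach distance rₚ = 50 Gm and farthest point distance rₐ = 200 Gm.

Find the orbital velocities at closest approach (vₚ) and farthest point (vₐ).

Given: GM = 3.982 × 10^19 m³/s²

Convert to SI: rₚ = 50 Gm = 5e+10 m; rₐ = 200 Gm = 2e+11 m.
Use the vis-viva equation v² = GM(2/r − 1/a) with a = (rₚ + rₐ)/2 = (5e+10 + 2e+11)/2 = 1.25e+11 m.
vₚ = √(GM · (2/rₚ − 1/a)) = √(3.982e+19 · (2/5e+10 − 1/1.25e+11)) m/s ≈ 3.57e+04 m/s = 35.7 km/s.
vₐ = √(GM · (2/rₐ − 1/a)) = √(3.982e+19 · (2/2e+11 − 1/1.25e+11)) m/s ≈ 8924 m/s = 8.924 km/s.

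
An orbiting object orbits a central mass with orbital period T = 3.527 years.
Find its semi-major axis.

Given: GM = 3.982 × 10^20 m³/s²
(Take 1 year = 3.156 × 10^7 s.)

Convert to SI: T = 3.527 years = 1.11312e+08 s.
Invert Kepler's third law: a = (GM · T² / (4π²))^(1/3).
Substituting T = 1.11312e+08 s and GM = 3.982e+20 m³/s²:
a = (3.982e+20 · (1.11312e+08)² / (4π²))^(1/3) m
a ≈ 5e+11 m = 500 Gm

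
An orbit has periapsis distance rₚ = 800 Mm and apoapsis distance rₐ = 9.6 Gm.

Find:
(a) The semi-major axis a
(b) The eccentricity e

Convert to SI: rₚ = 800 Mm = 8e+08 m; rₐ = 9.6 Gm = 9.6e+09 m.
(a) a = (rₚ + rₐ) / 2 = (8e+08 + 9.6e+09) / 2 ≈ 5.2e+09 m = 5.2 Gm.
(b) e = (rₐ − rₚ) / (rₐ + rₚ) = (9.6e+09 − 8e+08) / (9.6e+09 + 8e+08) ≈ 0.8462.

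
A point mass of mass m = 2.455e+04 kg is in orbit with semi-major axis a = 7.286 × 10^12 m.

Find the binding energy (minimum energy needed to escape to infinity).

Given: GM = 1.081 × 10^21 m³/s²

Total orbital energy is E = −GMm/(2a); binding energy is E_bind = −E = GMm/(2a).
E_bind = 1.081e+21 · 2.455e+04 / (2 · 7.286e+12) J ≈ 1.821e+12 J = 1.821 TJ.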